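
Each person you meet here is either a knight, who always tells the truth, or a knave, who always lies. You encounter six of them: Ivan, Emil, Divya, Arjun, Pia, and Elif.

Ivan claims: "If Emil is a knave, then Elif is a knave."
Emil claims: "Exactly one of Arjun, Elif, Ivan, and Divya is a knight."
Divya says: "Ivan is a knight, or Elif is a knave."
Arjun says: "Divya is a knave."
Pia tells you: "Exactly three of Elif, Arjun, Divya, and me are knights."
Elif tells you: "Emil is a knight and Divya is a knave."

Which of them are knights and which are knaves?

Ivan: knight, Emil: knave, Divya: knight, Arjun: knave, Pia: knave, Elif: knave

Consider Ivan. Suppose Ivan is a knave.
Then no assignment of the remaining roles makes every statement match its speaker's type — contradiction.
So Ivan is a knight.
With that fixed, Divya's statement is true, so Divya is a knight.
With that fixed, Arjun's statement is false, so Arjun is a knave.
With that fixed, Elif's statement is false, so Elif is a knave.
With that fixed, Emil's statement is false, so Emil is a knave.
With that fixed, Pia's statement is false, so Pia is a knave.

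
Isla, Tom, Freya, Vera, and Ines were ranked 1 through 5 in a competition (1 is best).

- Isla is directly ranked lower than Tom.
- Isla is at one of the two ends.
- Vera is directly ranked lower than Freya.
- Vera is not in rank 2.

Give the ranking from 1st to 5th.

From clue 1: Isla is in {2,3,4,5}.
From clues 1–2: Tom → rank 4, Isla → rank 5.
From clues 1–3: Freya is in {1,2}.
From clues 1–4: Ines → rank 1, Freya → rank 2, Vera → rank 3.

Ines, Freya, Vera, Tom, Isla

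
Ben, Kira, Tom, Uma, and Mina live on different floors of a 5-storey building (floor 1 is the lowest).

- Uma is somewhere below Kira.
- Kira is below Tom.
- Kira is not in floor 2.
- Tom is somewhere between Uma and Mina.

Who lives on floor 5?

Mina

With clue 1, Uma is ruled out for floor 5.
With clues 1–2, Kira is ruled out for floor 5.
With clues 1–4, Ben and Tom are ruled out for floor 5.
So floor 5 is Mina.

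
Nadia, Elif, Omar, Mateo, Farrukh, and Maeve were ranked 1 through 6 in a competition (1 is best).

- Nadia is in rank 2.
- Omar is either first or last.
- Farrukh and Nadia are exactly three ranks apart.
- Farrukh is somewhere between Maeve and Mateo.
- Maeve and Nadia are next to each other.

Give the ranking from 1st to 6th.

From clue 1: Nadia → rank 2.
From clues 1–2: Omar is in {1,6}.
From clues 1–3: Farrukh → rank 5.
From clues 1–4: Omar → rank 1.
From clues 1–5: Maeve → rank 3, Elif → rank 4, Mateo → rank 6.

Omar, Nadia, Maeve, Elif, Farrukh, Mateo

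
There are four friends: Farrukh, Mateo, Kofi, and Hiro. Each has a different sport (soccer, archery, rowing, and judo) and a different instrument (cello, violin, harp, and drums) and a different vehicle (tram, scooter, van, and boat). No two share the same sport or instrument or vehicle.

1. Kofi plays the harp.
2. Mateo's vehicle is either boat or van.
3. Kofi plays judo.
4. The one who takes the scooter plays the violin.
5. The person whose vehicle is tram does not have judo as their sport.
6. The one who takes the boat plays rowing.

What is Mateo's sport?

rowing

With clues 1–3, judo is impossible for Mateo's sport.
With clues 1–6, archery and soccer are impossible for Mateo's sport.
That leaves rowing.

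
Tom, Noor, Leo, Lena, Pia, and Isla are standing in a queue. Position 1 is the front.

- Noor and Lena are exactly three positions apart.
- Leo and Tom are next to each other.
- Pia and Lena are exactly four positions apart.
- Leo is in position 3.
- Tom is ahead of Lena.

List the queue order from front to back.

From clues 1–3: Isla is in {1,6}.
From clues 1–4: Leo → position 3.
From clues 1–5: Pia → position 1, Noor → position 2, Tom → position 4, Lena → position 5, Isla → position 6.

Pia, Noor, Leo, Tom, Lena, Isla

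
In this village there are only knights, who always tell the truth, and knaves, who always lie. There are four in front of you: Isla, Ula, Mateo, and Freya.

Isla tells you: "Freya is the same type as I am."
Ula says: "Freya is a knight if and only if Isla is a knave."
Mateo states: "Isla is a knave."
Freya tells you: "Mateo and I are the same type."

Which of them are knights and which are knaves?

Isla: knave, Ula: knight, Mateo: knight, Freya: knight

Consider Isla. Suppose Isla is a knight.
Then no assignment of the remaining roles makes every statement match its speaker's type — contradiction.
So Isla is a knave.
With that fixed, Mateo's statement is true, so Mateo is a knight.
Consider Ula. Suppose Ula is a knave.
Then no assignment of the remaining roles makes every statement match its speaker's type — contradiction.
So Ula is a knight.
Consider Freya. Suppose Freya is a knave.
Then Isla's statement comes out true, contradicting Isla being a knave.
So Freya is a knight.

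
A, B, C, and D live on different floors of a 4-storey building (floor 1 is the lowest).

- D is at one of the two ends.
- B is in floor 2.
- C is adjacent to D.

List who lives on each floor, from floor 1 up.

A, B, C, D

From clue 1: D is in {1,4}.
From clues 1–2: B → floor 2.
From clues 1–3: A → floor 1, C → floor 3, D → floor 4.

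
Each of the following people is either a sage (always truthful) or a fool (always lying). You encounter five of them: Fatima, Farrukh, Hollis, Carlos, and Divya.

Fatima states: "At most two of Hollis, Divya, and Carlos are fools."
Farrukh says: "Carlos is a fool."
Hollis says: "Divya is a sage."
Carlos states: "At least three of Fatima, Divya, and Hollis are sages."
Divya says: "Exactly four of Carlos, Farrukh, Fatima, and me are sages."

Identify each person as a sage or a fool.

Consider Fatima. Suppose Fatima is a sage.
Then no assignment of the remaining roles makes every statement match its speaker's type — contradiction.
So Fatima is a fool.
With that fixed, Carlos's statement is false, so Carlos is a fool.
With that fixed, Divya's statement is false, so Divya is a fool.
With that fixed, Farrukh's statement is true, so Farrukh is a sage.
With that fixed, Hollis's statement is false, so Hollis is a fool.

Fatima: fool, Farrukh: sage, Hollis: fool, Carlos: fool, Divya: fool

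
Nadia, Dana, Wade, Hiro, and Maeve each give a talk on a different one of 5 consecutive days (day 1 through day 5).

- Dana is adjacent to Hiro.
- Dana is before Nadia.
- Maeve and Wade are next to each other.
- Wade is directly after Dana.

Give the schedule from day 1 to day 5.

Hiro, Dana, Wade, Maeve, Nadia

From clues 1–2: Nadia is in {3,4,5}.
From clues 1–3: Nadia is in {3,5}.
From clues 1–4: Hiro → day 1, Dana → day 2, Wade → day 3, Maeve → day 4, Nadia → day 5.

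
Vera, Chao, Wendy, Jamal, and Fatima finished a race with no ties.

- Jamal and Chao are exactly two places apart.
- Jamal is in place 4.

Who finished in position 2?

Chao

With clues 1–2, Fatima, Jamal, Vera, and Wendy are ruled out for place 2.
So place 2 is Chao.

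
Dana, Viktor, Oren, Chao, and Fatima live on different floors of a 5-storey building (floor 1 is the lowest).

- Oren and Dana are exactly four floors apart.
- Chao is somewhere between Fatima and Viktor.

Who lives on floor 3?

Chao

With clue 1, Dana and Oren are ruled out for floor 3.
With clues 1–2, Fatima and Viktor are ruled out for floor 3.
So floor 3 is Chao.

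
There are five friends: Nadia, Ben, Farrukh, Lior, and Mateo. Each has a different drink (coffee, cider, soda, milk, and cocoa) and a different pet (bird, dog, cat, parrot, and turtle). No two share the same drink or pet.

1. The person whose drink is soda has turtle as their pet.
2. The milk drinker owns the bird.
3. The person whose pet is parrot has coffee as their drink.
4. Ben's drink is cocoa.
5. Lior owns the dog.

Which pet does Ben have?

cat

With clues 1–4, bird, parrot, and turtle are impossible for Ben's pet.
With clues 1–5, dog is impossible for Ben's pet.
That leaves cat.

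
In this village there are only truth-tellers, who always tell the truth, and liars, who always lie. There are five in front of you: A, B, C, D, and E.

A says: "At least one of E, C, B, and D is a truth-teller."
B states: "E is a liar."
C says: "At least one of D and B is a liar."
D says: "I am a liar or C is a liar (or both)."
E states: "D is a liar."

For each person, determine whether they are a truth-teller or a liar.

Consider A. Suppose A is a liar.
Then no assignment of the remaining roles makes every statement match its speaker's type — contradiction.
So A is a truth-teller.
Consider B. Suppose B is a liar.
Then no assignment of the remaining roles makes every statement match its speaker's type — contradiction.
So B is a truth-teller.
Consider C. Suppose C is a truth-teller.
Then whichever role D has, D's statement has the wrong truth value — contradiction.
So C is a liar.
With that fixed, D's statement is true, so D is a truth-teller.
With that fixed, E's statement is false, so E is a liar.

A: truth-teller, B: truth-teller, C: liar, D: truth-teller, E: liar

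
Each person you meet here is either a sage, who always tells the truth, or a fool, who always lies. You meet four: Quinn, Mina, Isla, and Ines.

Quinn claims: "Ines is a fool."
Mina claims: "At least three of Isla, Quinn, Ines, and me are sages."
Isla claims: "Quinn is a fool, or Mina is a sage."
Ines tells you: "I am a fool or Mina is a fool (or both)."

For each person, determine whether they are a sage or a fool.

Consider Quinn. Suppose Quinn is a sage.
Then no assignment of the remaining roles makes every statement match its speaker's type — contradiction.
So Quinn is a fool.
With that fixed, Isla's statement is true, so Isla is a sage.
Consider Mina. Suppose Mina is a sage.
Then whichever role Ines has, Ines's statement has the wrong truth value — contradiction.
So Mina is a fool.
With that fixed, Ines's statement is true, so Ines is a sage.

Quinn: fool, Mina: fool, Isla: sage, Ines: sage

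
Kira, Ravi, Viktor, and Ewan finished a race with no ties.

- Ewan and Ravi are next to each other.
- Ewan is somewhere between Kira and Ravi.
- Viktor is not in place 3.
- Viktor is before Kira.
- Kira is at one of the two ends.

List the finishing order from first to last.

From clues 1–2: Ewan is in {2,3}.
From clues 1–4: Viktor → place 1, Ewan → place 3.
From clues 1–5: Ravi → place 2, Kira → place 4.

Viktor, Ravi, Ewan, Kira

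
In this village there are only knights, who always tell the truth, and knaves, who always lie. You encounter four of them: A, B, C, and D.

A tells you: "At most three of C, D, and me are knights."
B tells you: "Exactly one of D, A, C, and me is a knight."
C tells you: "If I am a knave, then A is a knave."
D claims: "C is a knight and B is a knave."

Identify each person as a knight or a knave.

Regardless of anyone's role, A's statement is true, so A is a knight.
Consider B. Suppose B is a knight.
Then B's own statement would have to be true, but it can't be — contradiction.
So B is a knave.
Consider C. Suppose C is a knave.
Then no assignment of the remaining roles makes every statement match its speaker's type — contradiction.
So C is a knight.
With that fixed, D's statement is true, so D is a knight.

A: knight, B: knave, C: knight, D: knight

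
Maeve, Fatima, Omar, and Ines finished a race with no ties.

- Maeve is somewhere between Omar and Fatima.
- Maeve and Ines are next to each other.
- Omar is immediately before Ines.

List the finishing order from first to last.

From clue 1: Maeve is in {2,3}.
From clues 1–3: Omar → place 1, Ines → place 2, Maeve → place 3, Fatima → place 4.

Omar, Ines, Maeve, Fatima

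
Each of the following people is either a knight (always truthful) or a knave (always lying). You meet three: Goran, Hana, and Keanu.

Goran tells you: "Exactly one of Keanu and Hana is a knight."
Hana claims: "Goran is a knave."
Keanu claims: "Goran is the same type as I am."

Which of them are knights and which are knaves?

Consider Goran. Suppose Goran is a knave.
Then whichever role Keanu has, Keanu's statement has the wrong truth value — contradiction.
So Goran is a knight.
With that fixed, Hana's statement is false, so Hana is a knave.
Consider Keanu. Suppose Keanu is a knave.
Then Goran's statement comes out false, contradicting Goran being a knight.
So Keanu is a knight.

Goran: knight, Hana: knave, Keanu: knight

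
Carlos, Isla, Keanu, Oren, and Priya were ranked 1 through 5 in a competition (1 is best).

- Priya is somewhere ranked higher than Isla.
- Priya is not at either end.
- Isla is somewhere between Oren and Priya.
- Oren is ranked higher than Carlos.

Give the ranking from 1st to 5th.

From clue 1: Isla is in {2,3,4,5}.
From clues 1–2: Isla is in {3,4,5}.
From clues 1–3: Isla is in {3,4}.
From clues 1–4: Keanu → rank 1, Priya → rank 2, Isla → rank 3, Oren → rank 4, Carlos → rank 5.

Keanu, Priya, Isla, Oren, Carlos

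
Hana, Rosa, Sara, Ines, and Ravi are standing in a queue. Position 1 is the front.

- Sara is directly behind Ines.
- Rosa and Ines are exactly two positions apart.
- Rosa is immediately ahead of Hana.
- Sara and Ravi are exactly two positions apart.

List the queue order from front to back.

From clue 1: Sara is in {2,3,4,5}.
From clues 1–3: Ravi is in {1,5}.
From clues 1–4: Ravi → position 1, Ines → position 2, Sara → position 3, Rosa → position 4, Hana → position 5.

Ravi, Ines, Sara, Rosa, Hana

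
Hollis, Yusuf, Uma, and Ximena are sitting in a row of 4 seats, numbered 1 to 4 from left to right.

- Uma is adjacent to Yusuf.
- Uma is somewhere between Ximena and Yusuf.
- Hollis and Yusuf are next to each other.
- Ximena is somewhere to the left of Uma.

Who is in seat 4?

With clues 1–2, Uma is ruled out for seat 4.
With clues 1–3, Yusuf is ruled out for seat 4.
With clues 1–4, Ximena is ruled out for seat 4.
So seat 4 is Hollis.

Hollis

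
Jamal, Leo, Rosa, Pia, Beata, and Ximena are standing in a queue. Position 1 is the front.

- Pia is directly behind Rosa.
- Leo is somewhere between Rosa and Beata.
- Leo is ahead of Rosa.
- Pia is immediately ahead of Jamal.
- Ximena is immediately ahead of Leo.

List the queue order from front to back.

From clue 1: Rosa is in {1,2,3,4,5}.
From clues 1–2: Leo is in {2,3,4,5}.
From clues 1–3: Leo is in {2,3,4}.
From clues 1–4: Jamal is in {5,6}.
From clues 1–5: Beata → position 1, Ximena → position 2, Leo → position 3, Rosa → position 4, Pia → position 5, Jamal → position 6.

Beata, Ximena, Leo, Rosa, Pia, Jamal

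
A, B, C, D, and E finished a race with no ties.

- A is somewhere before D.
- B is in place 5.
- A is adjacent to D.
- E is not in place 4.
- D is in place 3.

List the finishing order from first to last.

E, A, D, C, B

From clue 1: A is in {1,2,3,4}.
From clues 1–2: B → place 5.
From clues 1–3: A is in {1,2,3}.
From clues 1–5: E → place 1, A → place 2, D → place 3, C → place 4.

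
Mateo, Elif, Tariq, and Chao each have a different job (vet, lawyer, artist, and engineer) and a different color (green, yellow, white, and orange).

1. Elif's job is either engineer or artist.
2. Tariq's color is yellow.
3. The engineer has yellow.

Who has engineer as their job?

With clues 1–3, Chao, Elif, and Mateo are impossible for the one with job engineer.
That leaves Tariq.

Tariq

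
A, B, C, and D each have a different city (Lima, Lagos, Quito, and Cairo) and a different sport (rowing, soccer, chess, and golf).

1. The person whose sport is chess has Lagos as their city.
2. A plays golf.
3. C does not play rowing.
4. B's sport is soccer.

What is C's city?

With clues 1–4, Cairo, Lima, and Quito are impossible for C's city.
That leaves Lagos.

Lagos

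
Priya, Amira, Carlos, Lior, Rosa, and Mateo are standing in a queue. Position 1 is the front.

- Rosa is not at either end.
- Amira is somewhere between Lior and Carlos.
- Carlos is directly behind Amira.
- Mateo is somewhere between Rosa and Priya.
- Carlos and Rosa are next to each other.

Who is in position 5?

Mateo

With clues 1–3, Lior is ruled out for position 5.
With clues 1–4, Priya and Rosa are ruled out for position 5.
With clues 1–5, Amira and Carlos are ruled out for position 5.
So position 5 is Mateo.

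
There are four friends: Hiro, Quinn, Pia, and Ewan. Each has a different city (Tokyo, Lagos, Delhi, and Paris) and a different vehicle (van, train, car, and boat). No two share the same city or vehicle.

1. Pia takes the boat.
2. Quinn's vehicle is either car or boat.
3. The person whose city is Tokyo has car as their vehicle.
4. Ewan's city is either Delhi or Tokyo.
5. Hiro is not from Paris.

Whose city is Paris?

Pia

With clues 1–3, Quinn is impossible for the one with city Paris.
With clues 1–4, Ewan is impossible for the one with city Paris.
With clues 1–5, Hiro is impossible for the one with city Paris.
That leaves Pia.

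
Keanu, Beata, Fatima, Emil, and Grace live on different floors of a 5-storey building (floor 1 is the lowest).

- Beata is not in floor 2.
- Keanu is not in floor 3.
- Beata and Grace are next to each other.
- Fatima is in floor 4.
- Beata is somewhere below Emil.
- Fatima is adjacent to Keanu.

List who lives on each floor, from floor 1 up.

From clue 1: Beata is in {1,3,4,5}.
From clues 1–2: Keanu is in {1,2,4,5}.
From clues 1–4: Grace → floor 2, Fatima → floor 4.
From clues 1–5: Keanu is in {1,5}.
From clues 1–6: Beata → floor 1, Emil → floor 3, Keanu → floor 5.

Beata, Grace, Emil, Fatima, Keanu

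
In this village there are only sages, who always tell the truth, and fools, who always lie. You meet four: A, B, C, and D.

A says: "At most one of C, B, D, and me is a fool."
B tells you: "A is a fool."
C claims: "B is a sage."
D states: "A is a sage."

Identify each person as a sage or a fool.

A: fool, B: sage, C: sage, D: fool

Consider A. Suppose A is a sage.
Then no assignment of the remaining roles makes every statement match its speaker's type — contradiction.
So A is a fool.
With that fixed, B's statement is true, so B is a sage.
With that fixed, C's statement is true, so C is a sage.
With that fixed, D's statement is false, so D is a fool.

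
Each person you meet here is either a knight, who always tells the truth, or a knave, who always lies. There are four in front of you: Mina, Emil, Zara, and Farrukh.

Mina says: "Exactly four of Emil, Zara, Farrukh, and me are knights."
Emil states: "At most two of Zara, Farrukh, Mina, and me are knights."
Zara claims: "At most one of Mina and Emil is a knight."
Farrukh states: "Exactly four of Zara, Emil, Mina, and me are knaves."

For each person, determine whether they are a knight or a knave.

Consider Mina. Suppose Mina is a knight.
Then no assignment of the remaining roles makes every statement match its speaker's type — contradiction.
So Mina is a knave.
With that fixed, Zara's statement is true, so Zara is a knight.
With that fixed, Farrukh's statement is false, so Farrukh is a knave.
With that fixed, Emil's statement is true, so Emil is a knight.

Mina: knave, Emil: knight, Zara: knight, Farrukh: knave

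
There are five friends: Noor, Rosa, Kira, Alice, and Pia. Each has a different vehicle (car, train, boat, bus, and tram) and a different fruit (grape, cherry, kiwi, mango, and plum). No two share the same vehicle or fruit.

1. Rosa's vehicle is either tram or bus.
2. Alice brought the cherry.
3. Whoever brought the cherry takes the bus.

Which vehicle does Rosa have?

tram

Clue 1 rules out boat, car, and train for Rosa's vehicle.
With clues 1–3, bus is impossible for Rosa's vehicle.
That leaves tram.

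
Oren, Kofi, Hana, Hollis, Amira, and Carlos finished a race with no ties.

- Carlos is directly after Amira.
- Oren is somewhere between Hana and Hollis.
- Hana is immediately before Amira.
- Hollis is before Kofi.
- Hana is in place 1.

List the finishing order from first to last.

From clue 1: Amira is in {1,2,3,4,5}.
From clues 1–2: Oren is in {2,3,4,5}.
From clues 1–4: Hollis is in {1,5}.
From clues 1–5: Hana → place 1, Amira → place 2, Carlos → place 3, Oren → place 4, Hollis → place 5, Kofi → place 6.

Hana, Amira, Carlos, Oren, Hollis, Kofi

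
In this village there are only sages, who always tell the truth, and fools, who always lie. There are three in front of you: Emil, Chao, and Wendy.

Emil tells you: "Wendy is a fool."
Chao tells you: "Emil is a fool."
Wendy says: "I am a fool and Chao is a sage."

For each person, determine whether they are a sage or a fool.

Emil: sage, Chao: fool, Wendy: fool

Consider Emil. Suppose Emil is a fool.
Then no assignment of the remaining roles makes every statement match its speaker's type — contradiction.
So Emil is a sage.
With that fixed, Chao's statement is false, so Chao is a fool.
With that fixed, Wendy's statement is false, so Wendy is a fool.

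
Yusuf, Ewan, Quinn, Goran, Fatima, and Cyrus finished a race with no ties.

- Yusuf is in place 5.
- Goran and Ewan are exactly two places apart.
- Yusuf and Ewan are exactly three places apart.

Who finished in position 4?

Goran

With clue 1, Yusuf is ruled out for place 4.
With clues 1–3, Cyrus, Ewan, Fatima, and Quinn are ruled out for place 4.
So place 4 is Goran.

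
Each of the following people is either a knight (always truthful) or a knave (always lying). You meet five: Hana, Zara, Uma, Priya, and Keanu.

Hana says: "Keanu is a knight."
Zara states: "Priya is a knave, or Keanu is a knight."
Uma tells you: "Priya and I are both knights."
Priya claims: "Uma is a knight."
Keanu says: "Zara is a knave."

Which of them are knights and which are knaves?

Hana: knave, Zara: knight, Uma: knave, Priya: knave, Keanu: knave

Consider Hana. Suppose Hana is a knight.
Then no assignment of the remaining roles makes every statement match its speaker's type — contradiction.
So Hana is a knave.
Consider Zara. Suppose Zara is a knave.
Then no assignment of the remaining roles makes every statement match its speaker's type — contradiction.
So Zara is a knight.
With that fixed, Keanu's statement is false, so Keanu is a knave.
Consider Uma. Suppose Uma is a knight.
Then no assignment of the remaining roles makes every statement match its speaker's type — contradiction.
So Uma is a knave.
With that fixed, Priya's statement is false, so Priya is a knave.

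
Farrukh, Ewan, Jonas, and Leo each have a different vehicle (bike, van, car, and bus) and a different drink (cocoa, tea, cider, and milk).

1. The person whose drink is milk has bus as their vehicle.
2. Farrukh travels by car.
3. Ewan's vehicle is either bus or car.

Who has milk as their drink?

With clues 1–2, Farrukh is impossible for the one with drink milk.
With clues 1–3, Jonas and Leo are impossible for the one with drink milk.
That leaves Ewan.

Ewan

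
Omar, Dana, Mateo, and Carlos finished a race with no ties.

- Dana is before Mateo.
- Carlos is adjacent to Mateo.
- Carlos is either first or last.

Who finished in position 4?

Carlos

With clue 1, Dana is ruled out for place 4.
With clues 1–3, Mateo and Omar are ruled out for place 4.
So place 4 is Carlos.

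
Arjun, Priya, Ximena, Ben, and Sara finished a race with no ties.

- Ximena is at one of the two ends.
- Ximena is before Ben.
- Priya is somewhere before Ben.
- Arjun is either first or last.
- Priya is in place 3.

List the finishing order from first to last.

Ximena, Sara, Priya, Ben, Arjun

From clue 1: Ximena is in {1,5}.
From clues 1–2: Ximena → place 1.
From clues 1–3: Priya is in {2,3,4}.
From clues 1–4: Arjun → place 5.
From clues 1–5: Sara → place 2, Priya → place 3, Ben → place 4.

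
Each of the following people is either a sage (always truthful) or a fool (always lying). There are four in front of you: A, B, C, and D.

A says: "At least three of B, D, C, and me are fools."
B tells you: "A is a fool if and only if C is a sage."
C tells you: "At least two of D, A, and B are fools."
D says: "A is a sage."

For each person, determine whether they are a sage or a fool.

A: fool, B: sage, C: sage, D: fool

Consider A. Suppose A is a sage.
Then no assignment of the remaining roles makes every statement match its speaker's type — contradiction.
So A is a fool.
With that fixed, D's statement is false, so D is a fool.
With that fixed, C's statement is true, so C is a sage.
With that fixed, B's statement is true, so B is a sage.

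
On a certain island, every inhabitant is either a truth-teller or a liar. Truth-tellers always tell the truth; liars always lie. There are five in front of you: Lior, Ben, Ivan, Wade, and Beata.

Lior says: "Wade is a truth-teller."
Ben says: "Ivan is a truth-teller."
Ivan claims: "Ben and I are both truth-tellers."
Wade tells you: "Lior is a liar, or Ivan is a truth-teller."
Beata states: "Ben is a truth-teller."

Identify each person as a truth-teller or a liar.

Consider Lior. Suppose Lior is a liar.
Then no assignment of the remaining roles makes every statement match its speaker's type — contradiction.
So Lior is a truth-teller.
Consider Ben. Suppose Ben is a liar.
Then no assignment of the remaining roles makes every statement match its speaker's type — contradiction.
So Ben is a truth-teller.
With that fixed, Beata's statement is true, so Beata is a truth-teller.
Consider Ivan. Suppose Ivan is a liar.
Then Ben's statement comes out false, contradicting Ben being a truth-teller.
So Ivan is a truth-teller.
With that fixed, Wade's statement is true, so Wade is a truth-teller.

Lior: truth-teller, Ben: truth-teller, Ivan: truth-teller, Wade: truth-teller, Beata: truth-teller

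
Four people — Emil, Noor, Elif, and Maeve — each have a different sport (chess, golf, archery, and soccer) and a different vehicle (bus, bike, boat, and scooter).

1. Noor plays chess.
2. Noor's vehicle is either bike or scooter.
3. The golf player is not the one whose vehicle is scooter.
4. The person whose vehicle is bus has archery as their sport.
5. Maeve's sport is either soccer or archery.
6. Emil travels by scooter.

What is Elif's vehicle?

boat

With clues 1–6, bike, bus, and scooter are impossible for Elif's vehicle.
That leaves boat.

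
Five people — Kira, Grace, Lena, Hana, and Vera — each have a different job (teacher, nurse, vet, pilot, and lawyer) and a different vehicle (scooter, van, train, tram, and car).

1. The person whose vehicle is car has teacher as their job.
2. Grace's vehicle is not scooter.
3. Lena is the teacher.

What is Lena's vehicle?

car

With clues 1–3, scooter, train, tram, and van are impossible for Lena's vehicle.
That leaves car.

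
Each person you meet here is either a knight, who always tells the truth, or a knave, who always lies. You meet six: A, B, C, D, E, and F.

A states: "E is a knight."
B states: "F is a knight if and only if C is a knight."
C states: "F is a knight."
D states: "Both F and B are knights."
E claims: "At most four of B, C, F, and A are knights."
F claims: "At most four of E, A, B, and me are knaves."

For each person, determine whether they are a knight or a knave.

Regardless of anyone's role, E's statement is true, so E is a knight.
With that fixed, F's statement is true, so F is a knight.
With that fixed, A's statement is true, so A is a knight.
With that fixed, C's statement is true, so C is a knight.
With that fixed, B's statement is true, so B is a knight.
With that fixed, D's statement is true, so D is a knight.

A: knight, B: knight, C: knight, D: knight, E: knight, F: knight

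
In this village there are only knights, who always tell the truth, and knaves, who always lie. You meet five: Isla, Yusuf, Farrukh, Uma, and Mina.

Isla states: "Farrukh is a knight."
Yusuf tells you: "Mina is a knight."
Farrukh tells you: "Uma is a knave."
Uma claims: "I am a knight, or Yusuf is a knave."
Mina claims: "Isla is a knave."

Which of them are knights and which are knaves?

Isla: knave, Yusuf: knight, Farrukh: knave, Uma: knight, Mina: knight

Consider Isla. Suppose Isla is a knight.
Then no assignment of the remaining roles makes every statement match its speaker's type — contradiction.
So Isla is a knave.
With that fixed, Mina's statement is true, so Mina is a knight.
With that fixed, Yusuf's statement is true, so Yusuf is a knight.
Consider Farrukh. Suppose Farrukh is a knight.
Then Isla's statement comes out true, contradicting Isla being a knave.
So Farrukh is a knave.
Consider Uma. Suppose Uma is a knave.
Then Farrukh's statement comes out true, contradicting Farrukh being a knave.
So Uma is a knight.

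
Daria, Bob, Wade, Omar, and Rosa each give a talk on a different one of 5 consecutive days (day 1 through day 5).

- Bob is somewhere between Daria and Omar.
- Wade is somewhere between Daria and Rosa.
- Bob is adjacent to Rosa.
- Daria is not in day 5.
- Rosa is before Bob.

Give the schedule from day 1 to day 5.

Daria, Wade, Rosa, Bob, Omar

From clue 1: Bob is in {2,3,4}.
From clues 1–2: Daria is in {1,3,5}.
From clues 1–3: Daria is in {1,5}.
From clues 1–4: Daria → day 1, Wade → day 2, Omar → day 5.
From clues 1–5: Rosa → day 3, Bob → day 4.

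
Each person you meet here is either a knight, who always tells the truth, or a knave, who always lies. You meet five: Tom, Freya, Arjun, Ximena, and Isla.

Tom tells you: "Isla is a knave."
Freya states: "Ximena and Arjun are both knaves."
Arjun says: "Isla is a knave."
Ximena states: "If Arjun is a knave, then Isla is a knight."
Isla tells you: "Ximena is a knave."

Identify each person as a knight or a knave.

Tom: knight, Freya: knave, Arjun: knight, Ximena: knight, Isla: knave

Consider Tom. Suppose Tom is a knave.
Then no assignment of the remaining roles makes every statement match its speaker's type — contradiction.
So Tom is a knight.
Consider Freya. Suppose Freya is a knight.
Then no assignment of the remaining roles makes every statement match its speaker's type — contradiction.
So Freya is a knave.
Consider Arjun. Suppose Arjun is a knave.
Then no assignment of the remaining roles makes every statement match its speaker's type — contradiction.
So Arjun is a knight.
With that fixed, Ximena's statement is true, so Ximena is a knight.
With that fixed, Isla's statement is false, so Isla is a knave.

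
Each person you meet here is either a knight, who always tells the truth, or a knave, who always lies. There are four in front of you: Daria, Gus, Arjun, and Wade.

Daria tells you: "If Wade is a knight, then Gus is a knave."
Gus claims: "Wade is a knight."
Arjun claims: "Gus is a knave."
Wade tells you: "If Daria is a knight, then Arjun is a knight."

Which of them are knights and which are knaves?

Daria: knave, Gus: knight, Arjun: knave, Wade: knight

Consider Daria. Suppose Daria is a knight.
Then no assignment of the remaining roles makes every statement match its speaker's type — contradiction.
So Daria is a knave.
With that fixed, Wade's statement is true, so Wade is a knight.
With that fixed, Gus's statement is true, so Gus is a knight.
With that fixed, Arjun's statement is false, so Arjun is a knave.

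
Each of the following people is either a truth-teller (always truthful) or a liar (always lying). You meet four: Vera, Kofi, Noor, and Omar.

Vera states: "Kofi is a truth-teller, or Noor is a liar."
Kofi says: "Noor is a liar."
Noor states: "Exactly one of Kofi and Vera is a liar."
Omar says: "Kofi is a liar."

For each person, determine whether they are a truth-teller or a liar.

Vera: truth-teller, Kofi: truth-teller, Noor: liar, Omar: liar

Consider Vera. Suppose Vera is a liar.
Then no assignment of the remaining roles makes every statement match its speaker's type — contradiction.
So Vera is a truth-teller.
Consider Kofi. Suppose Kofi is a liar.
Then no assignment of the remaining roles makes every statement match its speaker's type — contradiction.
So Kofi is a truth-teller.
With that fixed, Noor's statement is false, so Noor is a liar.
With that fixed, Omar's statement is false, so Omar is a liar.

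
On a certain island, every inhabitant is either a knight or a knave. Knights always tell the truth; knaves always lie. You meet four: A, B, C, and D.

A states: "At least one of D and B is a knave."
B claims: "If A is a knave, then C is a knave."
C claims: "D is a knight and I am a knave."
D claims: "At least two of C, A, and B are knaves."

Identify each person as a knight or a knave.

Consider A. Suppose A is a knave.
Then no assignment of the remaining roles makes every statement match its speaker's type — contradiction.
So A is a knight.
With that fixed, B's statement is true, so B is a knight.
With that fixed, D's statement is false, so D is a knave.
With that fixed, C's statement is false, so C is a knave.

A: knight, B: knight, C: knave, D: knave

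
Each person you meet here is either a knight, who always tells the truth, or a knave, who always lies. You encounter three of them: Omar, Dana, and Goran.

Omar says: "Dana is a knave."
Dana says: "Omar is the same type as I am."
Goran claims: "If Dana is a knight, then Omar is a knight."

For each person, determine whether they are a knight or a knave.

Omar: knight, Dana: knave, Goran: knight

Consider Omar. Suppose Omar is a knave.
Then whichever role Dana has, Dana's statement has the wrong truth value — contradiction.
So Omar is a knight.
With that fixed, Goran's statement is true, so Goran is a knight.
Consider Dana. Suppose Dana is a knight.
Then Omar's statement comes out false, contradicting Omar being a knight.
So Dana is a knave.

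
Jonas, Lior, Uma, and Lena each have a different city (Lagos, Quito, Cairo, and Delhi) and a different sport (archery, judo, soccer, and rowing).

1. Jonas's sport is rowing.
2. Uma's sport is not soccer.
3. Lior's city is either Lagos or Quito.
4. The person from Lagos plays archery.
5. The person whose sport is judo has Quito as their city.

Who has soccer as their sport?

Clue 1 rules out Jonas for the one with sport soccer.
With clues 1–2, Uma is impossible for the one with sport soccer.
With clues 1–5, Lior is impossible for the one with sport soccer.
That leaves Lena.

Lena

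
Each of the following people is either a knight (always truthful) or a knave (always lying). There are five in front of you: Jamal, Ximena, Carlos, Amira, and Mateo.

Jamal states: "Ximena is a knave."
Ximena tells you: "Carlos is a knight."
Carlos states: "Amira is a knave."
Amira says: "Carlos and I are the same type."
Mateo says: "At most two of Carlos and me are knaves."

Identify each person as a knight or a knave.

Regardless of anyone's role, Mateo's statement is true, so Mateo is a knight.
Consider Jamal. Suppose Jamal is a knight.
Then no assignment of the remaining roles makes every statement match its speaker's type — contradiction.
So Jamal is a knave.
Consider Ximena. Suppose Ximena is a knave.
Then Jamal's statement comes out true, contradicting Jamal being a knave.
So Ximena is a knight.
Consider Carlos. Suppose Carlos is a knave.
Then Ximena's statement comes out false, contradicting Ximena being a knight.
So Carlos is a knight.
Consider Amira. Suppose Amira is a knight.
Then Carlos's statement comes out false, contradicting Carlos being a knight.
So Amira is a knave.

Jamal: knave, Ximena: knight, Carlos: knight, Amira: knave, Mateo: knight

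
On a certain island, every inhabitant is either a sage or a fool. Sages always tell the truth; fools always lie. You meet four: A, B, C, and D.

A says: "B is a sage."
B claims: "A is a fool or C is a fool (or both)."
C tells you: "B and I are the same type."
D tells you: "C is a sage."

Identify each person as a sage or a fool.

A: sage, B: sage, C: fool, D: fool

Consider A. Suppose A is a fool.
Then no assignment of the remaining roles makes every statement match its speaker's type — contradiction.
So A is a sage.
Consider B. Suppose B is a fool.
Then A's statement comes out false, contradicting A being a sage.
So B is a sage.
Consider C. Suppose C is a sage.
Then B's statement comes out false, contradicting B being a sage.
So C is a fool.
With that fixed, D's statement is false, so D is a fool.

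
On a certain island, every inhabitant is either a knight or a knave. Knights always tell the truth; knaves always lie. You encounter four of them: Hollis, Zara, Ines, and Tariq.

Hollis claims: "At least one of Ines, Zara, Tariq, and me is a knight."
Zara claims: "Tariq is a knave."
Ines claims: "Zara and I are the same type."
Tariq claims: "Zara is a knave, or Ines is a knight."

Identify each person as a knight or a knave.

Consider Hollis. Suppose Hollis is a knave.
Then no assignment of the remaining roles makes every statement match its speaker's type — contradiction.
So Hollis is a knight.
Consider Zara. Suppose Zara is a knave.
Then whichever role Ines has, Ines's statement has the wrong truth value — contradiction.
So Zara is a knight.
Consider Ines. Suppose Ines is a knight.
Then no assignment of the remaining roles makes every statement match its speaker's type — contradiction.
So Ines is a knave.
With that fixed, Tariq's statement is false, so Tariq is a knave.

Hollis: knight, Zara: knight, Ines: knave, Tariq: knave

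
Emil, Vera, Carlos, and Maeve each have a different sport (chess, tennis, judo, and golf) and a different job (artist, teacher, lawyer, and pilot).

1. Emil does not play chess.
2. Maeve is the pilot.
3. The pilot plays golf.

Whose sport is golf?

With clues 1–3, Carlos, Emil, and Vera are impossible for the one with sport golf.
That leaves Maeve.

Maeve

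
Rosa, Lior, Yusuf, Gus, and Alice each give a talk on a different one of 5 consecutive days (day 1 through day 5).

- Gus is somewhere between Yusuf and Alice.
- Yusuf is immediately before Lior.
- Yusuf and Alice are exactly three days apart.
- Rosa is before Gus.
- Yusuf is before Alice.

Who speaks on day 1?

With clue 1, Gus is ruled out for day 1.
With clues 1–2, Lior is ruled out for day 1.
With clues 1–4, Yusuf is ruled out for day 1.
With clues 1–5, Alice is ruled out for day 1.
So day 1 is Rosa.

Rosa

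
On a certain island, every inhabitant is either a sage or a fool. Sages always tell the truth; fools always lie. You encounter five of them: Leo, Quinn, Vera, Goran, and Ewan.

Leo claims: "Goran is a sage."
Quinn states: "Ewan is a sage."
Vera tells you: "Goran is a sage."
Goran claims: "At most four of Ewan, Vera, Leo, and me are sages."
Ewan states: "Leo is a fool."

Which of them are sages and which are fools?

Regardless of anyone's role, Goran's statement is true, so Goran is a sage.
With that fixed, Leo's statement is true, so Leo is a sage.
With that fixed, Vera's statement is true, so Vera is a sage.
With that fixed, Ewan's statement is false, so Ewan is a fool.
With that fixed, Quinn's statement is false, so Quinn is a fool.

Leo: sage, Quinn: fool, Vera: sage, Goran: sage, Ewan: fool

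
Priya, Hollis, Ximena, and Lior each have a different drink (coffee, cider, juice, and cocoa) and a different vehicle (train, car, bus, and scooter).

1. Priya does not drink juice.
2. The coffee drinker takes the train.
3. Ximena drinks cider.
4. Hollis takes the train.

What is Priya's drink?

cocoa

Clue 1 rules out juice for Priya's drink.
With clues 1–3, cider is impossible for Priya's drink.
With clues 1–4, coffee is impossible for Priya's drink.
That leaves cocoa.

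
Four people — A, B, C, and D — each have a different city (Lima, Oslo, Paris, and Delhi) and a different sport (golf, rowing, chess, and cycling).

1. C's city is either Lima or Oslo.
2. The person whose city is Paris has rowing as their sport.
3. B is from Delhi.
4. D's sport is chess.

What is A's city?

Paris

With clues 1–3, Delhi is impossible for A's city.
With clues 1–4, Lima and Oslo are impossible for A's city.
That leaves Paris.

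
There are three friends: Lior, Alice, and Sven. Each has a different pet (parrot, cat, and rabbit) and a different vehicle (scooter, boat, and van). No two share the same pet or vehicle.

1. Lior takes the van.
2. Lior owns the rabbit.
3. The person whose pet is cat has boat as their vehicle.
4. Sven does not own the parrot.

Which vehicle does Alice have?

scooter

Clue 1 rules out van for Alice's vehicle.
With clues 1–4, boat is impossible for Alice's vehicle.
That leaves scooter.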